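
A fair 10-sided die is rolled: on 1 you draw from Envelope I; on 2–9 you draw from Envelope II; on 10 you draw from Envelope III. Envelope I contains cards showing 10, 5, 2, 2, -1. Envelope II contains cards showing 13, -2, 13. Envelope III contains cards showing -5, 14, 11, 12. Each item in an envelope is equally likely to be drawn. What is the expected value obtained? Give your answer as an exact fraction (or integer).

189/25

E[X | Envelope I] = (10 + 5 + 2 + 2 − 1)/5 = 18/5
E[X | Envelope II] = (13 − 2 + 13)/3 = 8
E[X | Envelope III] = (-5 + 14 + 11 + 12)/4 = 8
E[X] = (1/10)·18/5 + (4/5)·8 + (1/10)·8 = 189/25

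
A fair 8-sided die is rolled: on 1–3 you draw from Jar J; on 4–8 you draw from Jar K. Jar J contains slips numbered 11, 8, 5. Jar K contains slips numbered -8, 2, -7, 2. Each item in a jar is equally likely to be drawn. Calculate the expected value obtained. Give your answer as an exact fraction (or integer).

E[X | Jar J] = (11 + 8 + 5)/3 = 8
E[X | Jar K] = (-8 + 2 − 7 + 2)/4 = -11/4
E[X] = (3/8)·8 + (5/8)·(-11/4) = 41/32

41/32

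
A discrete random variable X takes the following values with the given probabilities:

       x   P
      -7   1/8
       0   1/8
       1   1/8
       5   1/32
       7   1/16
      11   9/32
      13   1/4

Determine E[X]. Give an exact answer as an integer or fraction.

99/16

E[X] = (1/8)·(-7) + (1/8)·0 + (1/8)·1 + (1/32)·5 + (1/16)·7 + (9/32)·11 + (1/4)·13
     = 99/16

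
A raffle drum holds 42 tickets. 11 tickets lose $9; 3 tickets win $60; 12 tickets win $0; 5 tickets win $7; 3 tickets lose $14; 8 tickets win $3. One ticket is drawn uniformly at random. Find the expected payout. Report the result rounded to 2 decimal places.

E[payout] = (11/42)·(-9) + (3/42)·60 + (12/42)·0 + (5/42)·7 + (3/42)·(-14) + (8/42)·3 = 7/3
≈ $2.33

$2.33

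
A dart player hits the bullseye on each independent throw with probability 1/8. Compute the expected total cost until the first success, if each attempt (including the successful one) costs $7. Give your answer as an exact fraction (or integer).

E[#attempts] = 1/p = 8; E[cost] = 7·8 = 56.

$56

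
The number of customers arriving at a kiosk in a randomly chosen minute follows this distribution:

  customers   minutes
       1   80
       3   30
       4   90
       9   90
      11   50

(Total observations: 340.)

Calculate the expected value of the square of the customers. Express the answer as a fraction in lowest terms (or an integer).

89/2

Total = 340, so P(customers=1) = 80/340, etc.
E[X²] = (4/17)·1 + (3/34)·9 + (9/34)·16 + (9/34)·81 + (5/34)·121
     = 89/2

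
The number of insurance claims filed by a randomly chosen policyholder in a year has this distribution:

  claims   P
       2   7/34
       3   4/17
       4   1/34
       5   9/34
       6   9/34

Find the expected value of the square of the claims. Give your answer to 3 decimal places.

19.559

E[X²] = (7/34)·4 + (4/17)·9 + (1/34)·16 + (9/34)·25 + (9/34)·36
     = 665/34 ≈ 19.559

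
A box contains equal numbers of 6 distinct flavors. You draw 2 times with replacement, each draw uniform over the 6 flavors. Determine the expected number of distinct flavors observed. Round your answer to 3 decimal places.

Let Xⱼ=1 if type j appears at least once. P(Xⱼ=1) = 1 − ((6−1)/6)^2 = 11/36.
E[#distinct] = 6·11/36 = 11/6.
≈ 1.833

1.833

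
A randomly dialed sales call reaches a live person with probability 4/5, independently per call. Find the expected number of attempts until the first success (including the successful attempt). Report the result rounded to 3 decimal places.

1.250

For a geometric distribution, E[trials] = 1/p = 1/(4/5) = 5/4.
≈ 1.250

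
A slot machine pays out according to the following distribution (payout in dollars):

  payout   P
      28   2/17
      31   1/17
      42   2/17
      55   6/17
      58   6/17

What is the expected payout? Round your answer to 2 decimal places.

E[X] = (2/17)·28 + (1/17)·31 + (2/17)·42 + (6/17)·55 + (6/17)·58
     = 849/17 ≈ 49.94

$49.94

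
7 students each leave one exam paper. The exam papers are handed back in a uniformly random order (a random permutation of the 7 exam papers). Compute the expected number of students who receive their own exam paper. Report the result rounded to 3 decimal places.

Let Xᵢ = 1 if person i gets their own exam paper. For each i, P(Xᵢ=1) = 1/7.
By linearity of expectation, E[X₁+…+X_7] = 7·(1/7) = 1.
≈ 1.000

1.000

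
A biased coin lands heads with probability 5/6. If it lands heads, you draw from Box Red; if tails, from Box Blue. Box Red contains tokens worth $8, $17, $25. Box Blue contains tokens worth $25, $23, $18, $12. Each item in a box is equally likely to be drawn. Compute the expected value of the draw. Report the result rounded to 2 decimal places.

$17.14

E[X | Box Red] = (8 + 17 + 25)/3 = 50/3
E[X | Box Blue] = (25 + 23 + 18 + 12)/4 = 39/2
E[X] = (5/6)·50/3 + (1/6)·39/2 = 617/36 ≈ 17.14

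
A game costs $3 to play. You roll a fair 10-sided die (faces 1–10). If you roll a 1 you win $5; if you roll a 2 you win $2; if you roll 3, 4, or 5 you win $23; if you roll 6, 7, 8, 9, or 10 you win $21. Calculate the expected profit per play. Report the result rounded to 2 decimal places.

$15.10

E[payout] = (1/10)·2 + (1/10)·5 + (1/2)·21 + (3/10)·23 = 181/10
Expected profit = 181/10 − 3 = 151/10 ≈ $15.10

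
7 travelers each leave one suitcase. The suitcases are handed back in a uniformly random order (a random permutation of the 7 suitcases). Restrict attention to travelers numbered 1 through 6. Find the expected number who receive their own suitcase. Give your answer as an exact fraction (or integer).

6/7

Let Xᵢ = 1 if person i gets their own suitcase. For each i, P(Xᵢ=1) = 1/7.
By linearity of expectation, E[X₁+…+X_6] = 6·(1/7) = 6/7.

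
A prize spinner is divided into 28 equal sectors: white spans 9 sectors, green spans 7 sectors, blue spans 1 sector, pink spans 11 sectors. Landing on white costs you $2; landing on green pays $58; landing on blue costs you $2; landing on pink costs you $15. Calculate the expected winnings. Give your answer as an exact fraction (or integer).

221/28 dollars

E[payout] = (9/28)·(-2) + (7/28)·58 + (1/28)·(-2) + (11/28)·(-15) = 221/28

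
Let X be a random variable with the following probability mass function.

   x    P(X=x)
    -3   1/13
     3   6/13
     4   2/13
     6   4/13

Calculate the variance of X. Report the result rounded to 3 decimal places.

E[X] = (1/13)·(-3) + (6/13)·3 + (2/13)·4 + (4/13)·6 = 47/13
E[X²] = (1/13)·9 + (6/13)·9 + (2/13)·16 + (4/13)·36 = 239/13
Var(X) = 239/13 − (47/13)² = 898/169 ≈ 5.314

5.314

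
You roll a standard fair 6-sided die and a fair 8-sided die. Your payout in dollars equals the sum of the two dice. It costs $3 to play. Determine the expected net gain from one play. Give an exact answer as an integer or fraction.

$5

Distribution of the sum of the two dice: 2 w.p. 1/48, 3 w.p. 1/24, 4 w.p. 1/16, 5 w.p. 1/12, 6 w.p. 5/48, 7 w.p. 1/8, …
E[payout] = (1/48)·2 + (1/24)·3 + (1/16)·4 + (1/12)·5 + (5/48)·6 + (1/8)·7 + (1/8)·8 + (1/8)·9 + (5/48)·10 + (1/12)·11 + (1/16)·12 + (1/24)·13 + (1/48)·14 = 8
Expected profit = 8 − 3 = 5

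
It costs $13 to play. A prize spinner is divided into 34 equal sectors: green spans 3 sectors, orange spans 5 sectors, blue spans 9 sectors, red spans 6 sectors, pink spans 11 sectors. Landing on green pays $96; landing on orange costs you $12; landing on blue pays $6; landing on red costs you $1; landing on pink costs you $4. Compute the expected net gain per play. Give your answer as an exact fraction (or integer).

-105/17 dollars

E[payout] = (3/34)·96 + (5/34)·(-12) + (9/34)·6 + (6/34)·(-1) + (11/34)·(-4) = 116/17
Expected profit = 116/17 − 13 = -105/17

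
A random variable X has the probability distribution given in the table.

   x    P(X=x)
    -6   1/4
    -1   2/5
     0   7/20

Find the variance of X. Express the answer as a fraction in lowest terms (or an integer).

E[X] = (1/4)·(-6) + (2/5)·(-1) + (7/20)·0 = -19/10
E[X²] = (1/4)·36 + (2/5)·1 + (7/20)·0 = 47/5
Var(X) = 47/5 − (-19/10)² = 579/100

579/100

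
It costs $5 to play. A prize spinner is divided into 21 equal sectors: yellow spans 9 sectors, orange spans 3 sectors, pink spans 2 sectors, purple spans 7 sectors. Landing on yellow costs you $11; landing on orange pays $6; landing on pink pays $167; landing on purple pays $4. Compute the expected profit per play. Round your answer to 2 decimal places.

$8.38

E[payout] = (9/21)·(-11) + (3/21)·6 + (2/21)·167 + (7/21)·4 = 281/21
Expected profit = 281/21 − 5 = 176/21 ≈ $8.38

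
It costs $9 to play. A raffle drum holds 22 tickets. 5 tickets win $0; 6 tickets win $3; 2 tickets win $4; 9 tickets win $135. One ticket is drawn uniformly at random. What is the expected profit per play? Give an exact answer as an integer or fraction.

E[payout] = (5/22)·0 + (6/22)·3 + (2/22)·4 + (9/22)·135 = 1241/22
Expected profit = 1241/22 − 9 = 1043/22

1043/22 dollars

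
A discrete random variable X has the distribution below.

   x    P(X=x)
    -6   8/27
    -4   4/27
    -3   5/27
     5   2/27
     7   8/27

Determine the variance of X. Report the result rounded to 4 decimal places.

E[X] = (8/27)·(-6) + (4/27)·(-4) + (5/27)·(-3) + (2/27)·5 + (8/27)·7 = -13/27
E[X²] = (8/27)·36 + (4/27)·16 + (5/27)·9 + (2/27)·25 + (8/27)·49 = 839/27
Var(X) = 839/27 − (-13/27)² = 22484/729 ≈ 30.8422

30.8422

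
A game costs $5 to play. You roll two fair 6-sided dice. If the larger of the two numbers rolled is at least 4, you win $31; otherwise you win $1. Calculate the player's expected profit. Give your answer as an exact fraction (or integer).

E[payout] = (1/4)·1 + (3/4)·31 = 47/2
Expected profit = 47/2 − 5 = 37/2

37/2 dollars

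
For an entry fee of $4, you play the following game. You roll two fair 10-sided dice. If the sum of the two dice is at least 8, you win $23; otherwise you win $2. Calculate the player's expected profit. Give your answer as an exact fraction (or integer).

E[payout] = (21/100)·2 + (79/100)·23 = 1859/100
Expected profit = 1859/100 − 4 = 1459/100

1459/100 dollars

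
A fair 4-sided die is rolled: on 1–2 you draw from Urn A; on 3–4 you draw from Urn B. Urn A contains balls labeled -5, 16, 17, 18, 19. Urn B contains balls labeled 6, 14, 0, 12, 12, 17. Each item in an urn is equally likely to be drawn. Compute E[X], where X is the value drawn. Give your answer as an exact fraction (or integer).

E[X | Urn A] = (-5 + 16 + 17 + 18 + 19)/5 = 13
E[X | Urn B] = (6 + 14 + 0 + 12 + 12 + 17)/6 = 61/6
E[X] = (1/2)·13 + (1/2)·61/6 = 139/12

139/12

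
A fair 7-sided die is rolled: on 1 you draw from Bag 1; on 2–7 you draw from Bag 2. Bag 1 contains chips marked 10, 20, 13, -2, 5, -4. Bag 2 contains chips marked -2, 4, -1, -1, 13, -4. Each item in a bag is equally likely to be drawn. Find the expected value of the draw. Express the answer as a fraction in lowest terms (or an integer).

16/7

E[X | Bag 1] = (10 + 20 + 13 − 2 + 5 − 4)/6 = 7
E[X | Bag 2] = (-2 + 4 − 1 − 1 + 13 − 4)/6 = 3/2
E[X] = (1/7)·7 + (6/7)·3/2 = 16/7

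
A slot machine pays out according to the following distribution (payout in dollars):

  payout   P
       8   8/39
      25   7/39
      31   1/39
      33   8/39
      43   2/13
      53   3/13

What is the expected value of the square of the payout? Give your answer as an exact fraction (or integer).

E[X²] = (8/39)·64 + (7/39)·625 + (1/39)·961 + (8/39)·1089 + (2/13)·1849 + (3/13)·2809
     = 50935/39

50935/39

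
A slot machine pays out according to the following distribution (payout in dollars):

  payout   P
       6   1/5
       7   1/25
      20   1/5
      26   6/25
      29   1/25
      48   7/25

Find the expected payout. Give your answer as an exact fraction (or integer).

658/25 dollars

E[X] = (1/5)·6 + (1/25)·7 + (1/5)·20 + (6/25)·26 + (1/25)·29 + (7/25)·48
     = 658/25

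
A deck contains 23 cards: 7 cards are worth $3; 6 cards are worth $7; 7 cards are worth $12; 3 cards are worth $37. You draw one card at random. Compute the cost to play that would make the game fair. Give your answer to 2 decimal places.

$11.22

E[payout] = (7/23)·3 + (6/23)·7 + (7/23)·12 + (3/23)·37 = 258/23
Fair fee = E[payout] = 258/23 ≈ $11.22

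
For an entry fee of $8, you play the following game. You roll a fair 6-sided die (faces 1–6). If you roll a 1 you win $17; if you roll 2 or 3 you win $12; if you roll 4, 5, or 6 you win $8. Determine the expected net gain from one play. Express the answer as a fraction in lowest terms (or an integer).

17/6 dollars

E[payout] = (1/2)·8 + (1/3)·12 + (1/6)·17 = 65/6
Expected profit = 65/6 − 8 = 17/6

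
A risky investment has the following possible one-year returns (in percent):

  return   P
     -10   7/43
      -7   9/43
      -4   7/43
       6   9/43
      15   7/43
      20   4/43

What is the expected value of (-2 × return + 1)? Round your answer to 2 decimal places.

-2.63

E[-2x+1] = (7/43)·21 + (9/43)·15 + (7/43)·9 + (9/43)·(-11) + (7/43)·(-29) + (4/43)·(-39)
     = -113/43 ≈ -2.63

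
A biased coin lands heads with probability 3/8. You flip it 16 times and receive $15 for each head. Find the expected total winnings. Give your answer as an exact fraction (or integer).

E[#heads] = 16·3/8 = 6 (linearity over flips).
E[winnings] = 15·6 = 90.

$90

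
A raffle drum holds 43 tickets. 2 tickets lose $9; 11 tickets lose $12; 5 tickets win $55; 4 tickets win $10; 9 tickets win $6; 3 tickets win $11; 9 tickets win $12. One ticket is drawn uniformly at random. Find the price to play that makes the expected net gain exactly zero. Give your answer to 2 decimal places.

$8.37

E[payout] = (2/43)·(-9) + (11/43)·(-12) + (5/43)·55 + (4/43)·10 + (9/43)·6 + (3/43)·11 + (9/43)·12 = 360/43
Fair fee = E[payout] = 360/43 ≈ $8.37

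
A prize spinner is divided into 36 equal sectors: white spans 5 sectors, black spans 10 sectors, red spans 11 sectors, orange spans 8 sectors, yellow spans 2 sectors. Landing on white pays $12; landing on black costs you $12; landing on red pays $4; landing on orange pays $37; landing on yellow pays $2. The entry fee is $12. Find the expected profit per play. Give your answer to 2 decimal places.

E[payout] = (5/36)·12 + (10/36)·(-12) + (11/36)·4 + (8/36)·37 + (2/36)·2 = 71/9
Expected profit = 71/9 − 12 = -37/9 ≈ -$4.11

-$4.11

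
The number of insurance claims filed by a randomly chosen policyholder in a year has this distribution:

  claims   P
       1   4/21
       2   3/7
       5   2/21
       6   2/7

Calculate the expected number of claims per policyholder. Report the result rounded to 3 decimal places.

3.238

E[X] = (4/21)·1 + (3/7)·2 + (2/21)·5 + (2/7)·6
     = 68/21 ≈ 3.238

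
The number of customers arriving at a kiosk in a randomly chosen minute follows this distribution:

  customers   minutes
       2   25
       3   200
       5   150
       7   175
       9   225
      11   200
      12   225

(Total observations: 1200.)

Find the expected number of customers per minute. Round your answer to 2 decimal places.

7.96

Total = 1200, so P(customers=2) = 25/1200, etc.
E[X] = (1/48)·2 + (1/6)·3 + (1/8)·5 + (7/48)·7 + (3/16)·9 + (1/6)·11 + (3/16)·12
     = 191/24 ≈ 7.96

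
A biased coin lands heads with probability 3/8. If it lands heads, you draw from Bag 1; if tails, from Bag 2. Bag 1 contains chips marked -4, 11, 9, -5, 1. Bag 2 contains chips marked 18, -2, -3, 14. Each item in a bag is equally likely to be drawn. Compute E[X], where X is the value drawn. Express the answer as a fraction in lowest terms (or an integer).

E[X | Bag 1] = (-4 + 11 + 9 − 5 + 1)/5 = 12/5
E[X | Bag 2] = (18 − 2 − 3 + 14)/4 = 27/4
E[X] = (3/8)·12/5 + (5/8)·27/4 = 819/160

819/160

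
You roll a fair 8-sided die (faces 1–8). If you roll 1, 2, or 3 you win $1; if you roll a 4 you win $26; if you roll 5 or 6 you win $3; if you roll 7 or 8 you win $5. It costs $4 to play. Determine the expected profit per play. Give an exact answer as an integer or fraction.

13/8 dollars

E[payout] = (3/8)·1 + (1/4)·3 + (1/4)·5 + (1/8)·26 = 45/8
Expected profit = 45/8 − 4 = 13/8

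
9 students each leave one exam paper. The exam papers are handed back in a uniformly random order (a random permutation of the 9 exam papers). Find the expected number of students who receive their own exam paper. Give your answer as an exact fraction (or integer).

1

Let Xᵢ = 1 if person i gets their own exam paper. For each i, P(Xᵢ=1) = 1/9.
By linearity of expectation, E[X₁+…+X_9] = 9·(1/9) = 1.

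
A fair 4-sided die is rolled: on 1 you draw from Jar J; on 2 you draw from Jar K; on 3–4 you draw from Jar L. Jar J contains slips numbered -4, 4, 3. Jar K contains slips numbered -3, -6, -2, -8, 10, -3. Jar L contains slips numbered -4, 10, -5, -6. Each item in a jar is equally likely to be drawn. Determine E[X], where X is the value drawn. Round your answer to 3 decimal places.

-0.875

E[X | Jar J] = (-4 + 4 + 3)/3 = 1
E[X | Jar K] = (-3 − 6 − 2 − 8 + 10 − 3)/6 = -2
E[X | Jar L] = (-4 + 10 − 5 − 6)/4 = -5/4
E[X] = (1/4)·1 + (1/4)·(-2) + (1/2)·(-5/4) = -7/8 ≈ -0.875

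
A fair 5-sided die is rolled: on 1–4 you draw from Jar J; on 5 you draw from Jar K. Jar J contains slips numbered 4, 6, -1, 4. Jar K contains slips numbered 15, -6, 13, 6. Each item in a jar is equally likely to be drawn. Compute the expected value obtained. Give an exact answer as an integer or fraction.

E[X | Jar J] = (4 + 6 − 1 + 4)/4 = 13/4
E[X | Jar K] = (15 − 6 + 13 + 6)/4 = 7
E[X] = (4/5)·13/4 + (1/5)·7 = 4

4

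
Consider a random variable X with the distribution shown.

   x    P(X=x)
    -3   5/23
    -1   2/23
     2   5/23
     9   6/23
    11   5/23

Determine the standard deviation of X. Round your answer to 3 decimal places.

5.539

E[X] = 102/23, E[X²] = 1158/23
Var(X) = E[X²] − (E[X])² = 1158/23 − 10404/529 = 16230/529
SD(X) = √(16230/529) ≈ 5.539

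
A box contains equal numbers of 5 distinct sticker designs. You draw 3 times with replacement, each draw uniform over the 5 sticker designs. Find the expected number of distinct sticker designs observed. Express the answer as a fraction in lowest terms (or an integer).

Let Xⱼ=1 if type j appears at least once. P(Xⱼ=1) = 1 − ((5−1)/5)^3 = 61/125.
E[#distinct] = 5·61/125 = 61/25.

61/25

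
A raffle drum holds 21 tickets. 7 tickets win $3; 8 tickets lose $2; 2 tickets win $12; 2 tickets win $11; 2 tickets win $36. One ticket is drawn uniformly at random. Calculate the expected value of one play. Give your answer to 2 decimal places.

E[payout] = (7/21)·3 + (8/21)·(-2) + (2/21)·12 + (2/21)·11 + (2/21)·36 = 41/7
≈ $5.86

$5.86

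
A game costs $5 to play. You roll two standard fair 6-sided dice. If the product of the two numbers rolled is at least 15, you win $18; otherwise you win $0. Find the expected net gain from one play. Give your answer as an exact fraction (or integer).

3/2 dollars

E[payout] = (23/36)·0 + (13/36)·18 = 13/2
Expected profit = 13/2 − 5 = 3/2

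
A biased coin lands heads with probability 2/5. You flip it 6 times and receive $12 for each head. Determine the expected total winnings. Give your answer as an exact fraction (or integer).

144/5 dollars

E[#heads] = 6·2/5 = 12/5 (linearity over flips).
E[winnings] = 12·12/5 = 144/5.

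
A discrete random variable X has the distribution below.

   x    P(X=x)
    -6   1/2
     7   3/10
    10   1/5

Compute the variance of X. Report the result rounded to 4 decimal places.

E[X] = (1/2)·(-6) + (3/10)·7 + (1/5)·10 = 11/10
E[X²] = (1/2)·36 + (3/10)·49 + (1/5)·100 = 527/10
Var(X) = 527/10 − (11/10)² = 5149/100 ≈ 51.4900

51.4900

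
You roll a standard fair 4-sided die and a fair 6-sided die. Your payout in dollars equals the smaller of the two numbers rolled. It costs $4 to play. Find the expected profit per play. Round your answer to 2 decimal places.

-$1.92

Distribution of the smaller of the two numbers rolled: 1 w.p. 3/8, 2 w.p. 7/24, 3 w.p. 5/24, 4 w.p. 1/8
E[payout] = (3/8)·1 + (7/24)·2 + (5/24)·3 + (1/8)·4 = 25/12
Expected profit = 25/12 − 4 = -23/12 ≈ -$1.92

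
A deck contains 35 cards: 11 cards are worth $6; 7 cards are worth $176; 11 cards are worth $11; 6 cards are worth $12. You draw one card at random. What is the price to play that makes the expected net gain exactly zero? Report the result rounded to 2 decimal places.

$42.60

E[payout] = (11/35)·6 + (7/35)·176 + (11/35)·11 + (6/35)·12 = 213/5
Fair fee = E[payout] = 213/5 ≈ $42.60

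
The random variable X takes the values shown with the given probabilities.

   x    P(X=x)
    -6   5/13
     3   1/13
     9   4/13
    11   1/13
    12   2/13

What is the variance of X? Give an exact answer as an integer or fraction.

10050/169

E[X] = (5/13)·(-6) + (1/13)·3 + (4/13)·9 + (1/13)·11 + (2/13)·12 = 44/13
E[X²] = (5/13)·36 + (1/13)·9 + (4/13)·81 + (1/13)·121 + (2/13)·144 = 922/13
Var(X) = 922/13 − (44/13)² = 10050/169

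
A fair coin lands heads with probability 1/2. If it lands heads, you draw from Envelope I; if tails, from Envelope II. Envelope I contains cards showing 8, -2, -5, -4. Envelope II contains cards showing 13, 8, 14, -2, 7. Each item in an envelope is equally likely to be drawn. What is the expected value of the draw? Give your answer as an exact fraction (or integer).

29/8

E[X | Envelope I] = (8 − 2 − 5 − 4)/4 = -3/4
E[X | Envelope II] = (13 + 8 + 14 − 2 + 7)/5 = 8
E[X] = (1/2)·(-3/4) + (1/2)·8 = 29/8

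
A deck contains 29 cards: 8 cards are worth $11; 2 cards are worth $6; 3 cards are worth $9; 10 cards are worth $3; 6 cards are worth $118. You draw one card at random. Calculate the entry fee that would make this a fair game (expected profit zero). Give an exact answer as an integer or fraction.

865/29 dollars

E[payout] = (8/29)·11 + (2/29)·6 + (3/29)·9 + (10/29)·3 + (6/29)·118 = 865/29
Fair fee = E[payout] = 865/29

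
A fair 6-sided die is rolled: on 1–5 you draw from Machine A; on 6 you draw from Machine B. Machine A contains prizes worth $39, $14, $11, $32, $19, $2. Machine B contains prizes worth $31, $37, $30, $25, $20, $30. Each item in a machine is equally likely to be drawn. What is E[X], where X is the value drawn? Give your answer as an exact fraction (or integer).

379/18 dollars

E[X | Machine A] = (39 + 14 + 11 + 32 + 19 + 2)/6 = 39/2
E[X | Machine B] = (31 + 37 + 30 + 25 + 20 + 30)/6 = 173/6
E[X] = (5/6)·39/2 + (1/6)·173/6 = 379/18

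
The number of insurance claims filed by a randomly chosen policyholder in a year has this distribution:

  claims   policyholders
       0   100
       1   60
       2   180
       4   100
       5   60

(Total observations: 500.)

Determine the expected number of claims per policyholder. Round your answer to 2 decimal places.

Total = 500, so P(claims=0) = 100/500, etc.
E[X] = (1/5)·0 + (3/25)·1 + (9/25)·2 + (1/5)·4 + (3/25)·5
     = 56/25 ≈ 2.24

2.24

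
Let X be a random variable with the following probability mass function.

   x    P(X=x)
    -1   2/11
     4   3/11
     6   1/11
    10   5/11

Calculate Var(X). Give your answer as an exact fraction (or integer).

E[X] = (2/11)·(-1) + (3/11)·4 + (1/11)·6 + (5/11)·10 = 6
E[X²] = (2/11)·1 + (3/11)·16 + (1/11)·36 + (5/11)·100 = 586/11
Var(X) = 586/11 − (6)² = 190/11

190/11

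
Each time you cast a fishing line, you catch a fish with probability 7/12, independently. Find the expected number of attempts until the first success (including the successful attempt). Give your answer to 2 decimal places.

For a geometric distribution, E[trials] = 1/p = 1/(7/12) = 12/7.
≈ 1.71

1.71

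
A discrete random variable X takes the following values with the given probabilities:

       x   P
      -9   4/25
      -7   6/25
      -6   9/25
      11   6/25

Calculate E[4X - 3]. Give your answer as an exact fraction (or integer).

E[4x-3] = (4/25)·(-39) + (6/25)·(-31) + (9/25)·(-27) + (6/25)·41
     = -339/25

-339/25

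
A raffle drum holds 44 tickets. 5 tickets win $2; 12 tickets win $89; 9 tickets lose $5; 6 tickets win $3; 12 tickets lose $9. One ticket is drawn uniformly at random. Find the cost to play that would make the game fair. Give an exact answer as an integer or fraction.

E[payout] = (5/44)·2 + (12/44)·89 + (9/44)·(-5) + (6/44)·3 + (12/44)·(-9) = 943/44
Fair fee = E[payout] = 943/44

943/44 dollars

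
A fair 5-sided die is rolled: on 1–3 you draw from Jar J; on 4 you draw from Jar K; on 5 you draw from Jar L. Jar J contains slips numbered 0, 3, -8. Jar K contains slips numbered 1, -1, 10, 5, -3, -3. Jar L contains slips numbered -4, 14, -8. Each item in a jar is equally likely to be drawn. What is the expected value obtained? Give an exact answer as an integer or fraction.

-17/30

E[X | Jar J] = (0 + 3 − 8)/3 = -5/3
E[X | Jar K] = (1 − 1 + 10 + 5 − 3 − 3)/6 = 3/2
E[X | Jar L] = (-4 + 14 − 8)/3 = 2/3
E[X] = (3/5)·(-5/3) + (1/5)·3/2 + (1/5)·2/3 = -17/30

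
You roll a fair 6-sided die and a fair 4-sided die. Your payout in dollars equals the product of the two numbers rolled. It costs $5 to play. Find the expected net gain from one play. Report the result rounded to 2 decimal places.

$3.75

Distribution of the product of the two numbers rolled: 1 w.p. 1/24, 2 w.p. 1/12, 3 w.p. 1/12, 4 w.p. 1/8, 5 w.p. 1/24, 6 w.p. 1/8, …
E[payout] = (1/24)·1 + (1/12)·2 + (1/12)·3 + (1/8)·4 + (1/24)·5 + (1/8)·6 + (1/12)·8 + (1/24)·9 + (1/24)·10 + (1/8)·12 + (1/24)·15 + (1/24)·16 + (1/24)·18 + (1/24)·20 + (1/24)·24 = 35/4
Expected profit = 35/4 − 5 = 15/4 ≈ $3.75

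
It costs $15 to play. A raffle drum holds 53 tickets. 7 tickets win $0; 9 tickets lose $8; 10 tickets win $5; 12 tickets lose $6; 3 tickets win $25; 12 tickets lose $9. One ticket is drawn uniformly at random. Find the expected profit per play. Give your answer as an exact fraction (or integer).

-922/53 dollars

E[payout] = (7/53)·0 + (9/53)·(-8) + (10/53)·5 + (12/53)·(-6) + (3/53)·25 + (12/53)·(-9) = -127/53
Expected profit = -127/53 − 15 = -922/53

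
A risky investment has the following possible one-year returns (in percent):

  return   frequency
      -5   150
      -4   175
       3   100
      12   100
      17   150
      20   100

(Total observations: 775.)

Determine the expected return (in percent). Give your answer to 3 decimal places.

5.935

Total = 775, so P(return=-5) = 150/775, etc.
E[X] = (6/31)·(-5) + (7/31)·(-4) + (4/31)·3 + (4/31)·12 + (6/31)·17 + (4/31)·20
     = 184/31 ≈ 5.935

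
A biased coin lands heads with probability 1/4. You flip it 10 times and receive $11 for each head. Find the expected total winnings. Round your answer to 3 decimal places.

E[#heads] = 10·1/4 = 5/2 (linearity over flips).
E[winnings] = 11·5/2 = 55/2.
≈ 27.500

$27.500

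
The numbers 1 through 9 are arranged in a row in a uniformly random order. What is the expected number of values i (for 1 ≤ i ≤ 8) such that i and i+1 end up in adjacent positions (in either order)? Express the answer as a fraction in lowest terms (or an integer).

For each i ∈ {1,…,8}, let Xᵢ = 1 if i and i+1 are adjacent. P(Xᵢ=1) = 2·(9−1)!/9! = 2/9.
By linearity, E[ΣXᵢ] = (8)·(2/9) = 16/9.

16/9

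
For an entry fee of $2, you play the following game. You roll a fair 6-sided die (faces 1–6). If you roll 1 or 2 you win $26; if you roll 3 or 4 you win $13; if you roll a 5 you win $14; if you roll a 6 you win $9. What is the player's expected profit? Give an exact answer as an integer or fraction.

89/6 dollars

E[payout] = (1/6)·9 + (1/3)·13 + (1/6)·14 + (1/3)·26 = 101/6
Expected profit = 101/6 − 2 = 89/6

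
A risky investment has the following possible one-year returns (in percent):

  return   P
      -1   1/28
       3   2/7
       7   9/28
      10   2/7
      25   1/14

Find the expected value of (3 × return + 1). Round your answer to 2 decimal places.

E[3x+1] = (1/28)·(-2) + (2/7)·10 + (9/28)·22 + (2/7)·31 + (1/14)·76
     = 169/7 ≈ 24.14

24.14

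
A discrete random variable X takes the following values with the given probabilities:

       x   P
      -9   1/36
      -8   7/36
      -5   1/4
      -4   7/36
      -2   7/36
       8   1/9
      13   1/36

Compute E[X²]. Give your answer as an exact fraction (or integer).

E[X²] = (1/36)·81 + (7/36)·64 + (1/4)·25 + (7/36)·16 + (7/36)·4 + (1/9)·64 + (1/36)·169
     = 1319/36

1319/36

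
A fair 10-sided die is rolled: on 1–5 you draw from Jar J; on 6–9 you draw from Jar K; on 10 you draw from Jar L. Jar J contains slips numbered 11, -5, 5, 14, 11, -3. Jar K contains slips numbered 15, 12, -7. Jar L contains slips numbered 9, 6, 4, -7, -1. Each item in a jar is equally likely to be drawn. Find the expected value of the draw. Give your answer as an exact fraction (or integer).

E[X | Jar J] = (11 − 5 + 5 + 14 + 11 − 3)/6 = 11/2
E[X | Jar K] = (15 + 12 − 7)/3 = 20/3
E[X | Jar L] = (9 + 6 + 4 − 7 − 1)/5 = 11/5
E[X] = (1/2)·11/2 + (2/5)·20/3 + (1/10)·11/5 = 1691/300

1691/300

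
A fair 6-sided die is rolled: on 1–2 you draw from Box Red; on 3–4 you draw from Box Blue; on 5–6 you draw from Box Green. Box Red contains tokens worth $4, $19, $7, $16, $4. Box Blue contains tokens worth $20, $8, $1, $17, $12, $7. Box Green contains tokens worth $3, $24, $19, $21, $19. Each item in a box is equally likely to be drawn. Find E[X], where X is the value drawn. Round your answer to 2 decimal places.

E[X | Box Red] = (4 + 19 + 7 + 16 + 4)/5 = 10
E[X | Box Blue] = (20 + 8 + 1 + 17 + 12 + 7)/6 = 65/6
E[X | Box Green] = (3 + 24 + 19 + 21 + 19)/5 = 86/5
E[X] = (1/3)·10 + (1/3)·65/6 + (1/3)·86/5 = 1141/90 ≈ 12.68

$12.68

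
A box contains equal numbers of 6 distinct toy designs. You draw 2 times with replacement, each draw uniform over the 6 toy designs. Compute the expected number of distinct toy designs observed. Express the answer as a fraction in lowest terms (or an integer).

Let Xⱼ=1 if type j appears at least once. P(Xⱼ=1) = 1 − ((6−1)/6)^2 = 11/36.
E[#distinct] = 6·11/36 = 11/6.

11/6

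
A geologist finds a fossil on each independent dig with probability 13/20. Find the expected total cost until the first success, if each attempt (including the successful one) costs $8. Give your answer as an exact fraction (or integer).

E[#attempts] = 1/p = 20/13; E[cost] = 8·20/13 = 160/13.

160/13 dollars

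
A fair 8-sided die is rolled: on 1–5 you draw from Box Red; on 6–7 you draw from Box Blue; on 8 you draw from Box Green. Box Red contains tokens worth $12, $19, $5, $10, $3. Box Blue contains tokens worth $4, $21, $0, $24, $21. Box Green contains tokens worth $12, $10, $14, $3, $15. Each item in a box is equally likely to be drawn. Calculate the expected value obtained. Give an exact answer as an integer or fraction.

E[X | Box Red] = (12 + 19 + 5 + 10 + 3)/5 = 49/5
E[X | Box Blue] = (4 + 21 + 0 + 24 + 21)/5 = 14
E[X | Box Green] = (12 + 10 + 14 + 3 + 15)/5 = 54/5
E[X] = (5/8)·49/5 + (1/4)·14 + (1/8)·54/5 = 439/40

439/40 dollars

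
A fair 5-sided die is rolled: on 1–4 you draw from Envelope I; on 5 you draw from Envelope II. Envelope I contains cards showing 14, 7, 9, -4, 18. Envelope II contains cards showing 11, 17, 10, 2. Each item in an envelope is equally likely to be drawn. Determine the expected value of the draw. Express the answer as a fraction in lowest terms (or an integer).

226/25

E[X | Envelope I] = (14 + 7 + 9 − 4 + 18)/5 = 44/5
E[X | Envelope II] = (11 + 17 + 10 + 2)/4 = 10
E[X] = (4/5)·44/5 + (1/5)·10 = 226/25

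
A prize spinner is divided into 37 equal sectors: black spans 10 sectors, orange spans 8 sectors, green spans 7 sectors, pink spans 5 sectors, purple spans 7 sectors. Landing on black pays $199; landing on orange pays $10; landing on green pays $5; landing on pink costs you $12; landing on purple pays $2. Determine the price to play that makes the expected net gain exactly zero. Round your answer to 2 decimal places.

E[payout] = (10/37)·199 + (8/37)·10 + (7/37)·5 + (5/37)·(-12) + (7/37)·2 = 2059/37
Fair fee = E[payout] = 2059/37 ≈ $55.65

$55.65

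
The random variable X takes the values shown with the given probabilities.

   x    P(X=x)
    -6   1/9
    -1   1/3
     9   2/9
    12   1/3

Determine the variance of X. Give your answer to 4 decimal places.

E[X] = (1/9)·(-6) + (1/3)·(-1) + (2/9)·9 + (1/3)·12 = 5
E[X²] = (1/9)·36 + (1/3)·1 + (2/9)·81 + (1/3)·144 = 211/3
Var(X) = 211/3 − (5)² = 136/3 ≈ 45.3333

45.3333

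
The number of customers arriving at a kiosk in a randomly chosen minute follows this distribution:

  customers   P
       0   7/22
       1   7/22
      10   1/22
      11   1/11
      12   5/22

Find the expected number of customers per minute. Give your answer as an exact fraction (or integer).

9/2

E[X] = (7/22)·0 + (7/22)·1 + (1/22)·10 + (1/11)·11 + (5/22)·12
     = 9/2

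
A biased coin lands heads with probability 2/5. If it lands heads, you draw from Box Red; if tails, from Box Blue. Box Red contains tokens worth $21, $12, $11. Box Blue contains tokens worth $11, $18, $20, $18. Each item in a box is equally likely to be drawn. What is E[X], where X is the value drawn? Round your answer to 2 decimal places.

$15.92

E[X | Box Red] = (21 + 12 + 11)/3 = 44/3
E[X | Box Blue] = (11 + 18 + 20 + 18)/4 = 67/4
E[X] = (2/5)·44/3 + (3/5)·67/4 = 191/12 ≈ 15.92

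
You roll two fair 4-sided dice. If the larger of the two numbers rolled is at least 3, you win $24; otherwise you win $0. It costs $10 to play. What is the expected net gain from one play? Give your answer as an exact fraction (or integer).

$8

E[payout] = (1/4)·0 + (3/4)·24 = 18
Expected profit = 18 − 10 = 8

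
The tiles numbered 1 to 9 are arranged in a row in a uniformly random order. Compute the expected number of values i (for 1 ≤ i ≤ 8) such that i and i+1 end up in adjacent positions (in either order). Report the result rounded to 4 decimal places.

1.7778

For each i ∈ {1,…,8}, let Xᵢ = 1 if i and i+1 are adjacent. P(Xᵢ=1) = 2·(9−1)!/9! = 2/9.
By linearity, E[ΣXᵢ] = (8)·(2/9) = 16/9.
≈ 1.7778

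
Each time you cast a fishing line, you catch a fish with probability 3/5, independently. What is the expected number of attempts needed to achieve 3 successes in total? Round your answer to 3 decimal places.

By linearity (sum of 3 independent geometric waits), E[trials] = 3/p = 3/(3/5) = 5.
≈ 5.000

5.000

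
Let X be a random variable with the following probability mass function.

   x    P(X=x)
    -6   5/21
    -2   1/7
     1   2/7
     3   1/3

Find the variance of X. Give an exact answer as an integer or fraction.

600/49

E[X] = (5/21)·(-6) + (1/7)·(-2) + (2/7)·1 + (1/3)·3 = -3/7
E[X²] = (5/21)·36 + (1/7)·4 + (2/7)·1 + (1/3)·9 = 87/7
Var(X) = 87/7 − (-3/7)² = 600/49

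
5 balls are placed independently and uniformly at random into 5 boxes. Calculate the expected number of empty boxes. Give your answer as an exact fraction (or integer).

Let Xⱼ=1 if box j is empty. P(Xⱼ=1) = ((5-1)/5)^5 = 1024/3125.
By linearity, E[#empty] = 5·1024/3125 = 1024/625.

1024/625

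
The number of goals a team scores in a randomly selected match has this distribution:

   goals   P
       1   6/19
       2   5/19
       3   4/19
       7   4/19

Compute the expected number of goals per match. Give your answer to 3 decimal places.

E[X] = (6/19)·1 + (5/19)·2 + (4/19)·3 + (4/19)·7
     = 56/19 ≈ 2.947

2.947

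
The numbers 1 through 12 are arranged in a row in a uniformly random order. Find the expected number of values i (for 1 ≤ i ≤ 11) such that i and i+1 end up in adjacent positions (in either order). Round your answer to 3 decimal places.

For each i ∈ {1,…,11}, let Xᵢ = 1 if i and i+1 are adjacent. P(Xᵢ=1) = 2·(12−1)!/12! = 2/12.
By linearity, E[ΣXᵢ] = (11)·(2/12) = 11/6.
≈ 1.833

1.833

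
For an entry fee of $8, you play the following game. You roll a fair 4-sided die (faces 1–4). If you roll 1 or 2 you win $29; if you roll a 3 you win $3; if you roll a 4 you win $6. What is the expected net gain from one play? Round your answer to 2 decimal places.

E[payout] = (1/4)·3 + (1/4)·6 + (1/2)·29 = 67/4
Expected profit = 67/4 − 8 = 35/4 ≈ $8.75

$8.75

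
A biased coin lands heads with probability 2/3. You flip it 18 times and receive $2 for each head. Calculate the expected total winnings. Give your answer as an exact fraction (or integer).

E[#heads] = 18·2/3 = 12 (linearity over flips).
E[winnings] = 2·12 = 24.

$24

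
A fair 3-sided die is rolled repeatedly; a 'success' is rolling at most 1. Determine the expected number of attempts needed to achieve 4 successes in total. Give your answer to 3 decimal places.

12.000

By linearity (sum of 4 independent geometric waits), E[trials] = 4/p = 4/(1/3) = 12.
≈ 12.000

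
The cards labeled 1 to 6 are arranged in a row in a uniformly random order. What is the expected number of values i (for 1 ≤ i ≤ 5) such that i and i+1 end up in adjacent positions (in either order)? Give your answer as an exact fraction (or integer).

For each i ∈ {1,…,5}, let Xᵢ = 1 if i and i+1 are adjacent. P(Xᵢ=1) = 2·(6−1)!/6! = 2/6.
By linearity, E[ΣXᵢ] = (5)·(2/6) = 5/3.

5/3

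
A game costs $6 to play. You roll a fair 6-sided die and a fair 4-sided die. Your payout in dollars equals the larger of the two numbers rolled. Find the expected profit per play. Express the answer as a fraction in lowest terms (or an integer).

-25/12 dollars

Distribution of the larger of the two numbers rolled: 1 w.p. 1/24, 2 w.p. 1/8, 3 w.p. 5/24, 4 w.p. 7/24, 5 w.p. 1/6, 6 w.p. 1/6
E[payout] = (1/24)·1 + (1/8)·2 + (5/24)·3 + (7/24)·4 + (1/6)·5 + (1/6)·6 = 47/12
Expected profit = 47/12 − 6 = -25/12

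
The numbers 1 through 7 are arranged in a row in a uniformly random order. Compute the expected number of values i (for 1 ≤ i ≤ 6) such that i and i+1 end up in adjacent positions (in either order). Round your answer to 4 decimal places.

For each i ∈ {1,…,6}, let Xᵢ = 1 if i and i+1 are adjacent. P(Xᵢ=1) = 2·(7−1)!/7! = 2/7.
By linearity, E[ΣXᵢ] = (6)·(2/7) = 12/7.
≈ 1.7143

1.7143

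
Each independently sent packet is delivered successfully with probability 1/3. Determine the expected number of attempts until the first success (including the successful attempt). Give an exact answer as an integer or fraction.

3

For a geometric distribution, E[trials] = 1/p = 1/(1/3) = 3.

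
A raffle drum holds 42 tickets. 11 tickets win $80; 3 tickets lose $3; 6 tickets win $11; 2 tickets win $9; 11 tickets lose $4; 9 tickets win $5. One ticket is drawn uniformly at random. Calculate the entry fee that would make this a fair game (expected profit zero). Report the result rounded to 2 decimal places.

E[payout] = (11/42)·80 + (3/42)·(-3) + (6/42)·11 + (2/42)·9 + (11/42)·(-4) + (9/42)·5 = 478/21
Fair fee = E[payout] = 478/21 ≈ $22.76

$22.76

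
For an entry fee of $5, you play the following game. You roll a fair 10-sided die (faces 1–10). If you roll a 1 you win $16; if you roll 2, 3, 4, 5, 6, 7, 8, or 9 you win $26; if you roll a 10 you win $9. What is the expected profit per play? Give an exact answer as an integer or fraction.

E[payout] = (1/10)·9 + (1/10)·16 + (4/5)·26 = 233/10
Expected profit = 233/10 − 5 = 183/10

183/10 dollars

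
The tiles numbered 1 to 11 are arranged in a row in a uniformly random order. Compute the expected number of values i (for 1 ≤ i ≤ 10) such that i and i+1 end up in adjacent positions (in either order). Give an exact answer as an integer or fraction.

20/11

For each i ∈ {1,…,10}, let Xᵢ = 1 if i and i+1 are adjacent. P(Xᵢ=1) = 2·(11−1)!/11! = 2/11.
By linearity, E[ΣXᵢ] = (10)·(2/11) = 20/11.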